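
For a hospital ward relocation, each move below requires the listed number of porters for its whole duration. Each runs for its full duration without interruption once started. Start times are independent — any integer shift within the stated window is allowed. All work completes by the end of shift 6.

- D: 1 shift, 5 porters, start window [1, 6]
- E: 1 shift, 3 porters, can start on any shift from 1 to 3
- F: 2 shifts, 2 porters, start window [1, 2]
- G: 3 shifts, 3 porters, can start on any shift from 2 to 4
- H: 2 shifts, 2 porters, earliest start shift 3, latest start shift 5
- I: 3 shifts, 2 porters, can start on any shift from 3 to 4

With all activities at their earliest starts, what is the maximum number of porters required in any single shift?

10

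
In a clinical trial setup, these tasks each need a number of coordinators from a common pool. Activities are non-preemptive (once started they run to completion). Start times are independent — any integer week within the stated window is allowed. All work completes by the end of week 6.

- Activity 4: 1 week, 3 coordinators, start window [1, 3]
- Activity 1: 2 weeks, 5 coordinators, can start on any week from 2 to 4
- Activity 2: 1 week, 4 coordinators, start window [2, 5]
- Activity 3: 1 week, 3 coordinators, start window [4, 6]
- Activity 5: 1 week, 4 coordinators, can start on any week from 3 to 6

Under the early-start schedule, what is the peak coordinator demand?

Early-start schedule: Activity 4@1, Activity 1@2, Activity 2@2, Activity 3@4, Activity 5@3.
Load per week: week 1: 3, week 2: 9, week 3: 9, week 4: 3, week 5: 0, week 6: 0.
Peak is 9.

9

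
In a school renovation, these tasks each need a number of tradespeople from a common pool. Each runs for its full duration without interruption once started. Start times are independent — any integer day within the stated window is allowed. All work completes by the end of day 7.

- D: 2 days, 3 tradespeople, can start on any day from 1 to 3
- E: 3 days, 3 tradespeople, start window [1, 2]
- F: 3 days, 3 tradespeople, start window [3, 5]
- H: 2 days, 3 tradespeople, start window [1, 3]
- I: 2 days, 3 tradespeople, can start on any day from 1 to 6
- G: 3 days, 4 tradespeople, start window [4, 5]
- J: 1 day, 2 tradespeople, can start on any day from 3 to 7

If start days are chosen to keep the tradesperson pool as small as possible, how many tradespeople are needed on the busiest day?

Early-start (D@1, E@1, F@3, H@1, I@1, G@4, J@3) gives peak 12: d1:12  d2:12  d3:8  d4:7  d5:7  d6:4  d7:0.
Shift I→3, G→5, J→4.
Schedule D@1, E@1, F@3, H@1, I@3, G@5, J@4: d1:9  d2:9  d3:9  d4:8  d5:7  d6:4  d7:4 — peak 9.

9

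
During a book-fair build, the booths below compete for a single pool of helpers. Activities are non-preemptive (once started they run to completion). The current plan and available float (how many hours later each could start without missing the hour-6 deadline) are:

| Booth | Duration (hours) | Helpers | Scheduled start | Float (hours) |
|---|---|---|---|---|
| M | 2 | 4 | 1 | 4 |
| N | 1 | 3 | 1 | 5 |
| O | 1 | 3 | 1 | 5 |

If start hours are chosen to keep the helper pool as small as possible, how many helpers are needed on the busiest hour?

4

Early-start (M@1, N@1, O@1) gives peak 10: h1:10  h2:4  h3:0  h4:0  h5:0  h6:0.
Shift N→3, O→4.
Schedule M@1, N@3, O@4: h1:4  h2:4  h3:3  h4:3  h5:0  h6:0 — peak 4.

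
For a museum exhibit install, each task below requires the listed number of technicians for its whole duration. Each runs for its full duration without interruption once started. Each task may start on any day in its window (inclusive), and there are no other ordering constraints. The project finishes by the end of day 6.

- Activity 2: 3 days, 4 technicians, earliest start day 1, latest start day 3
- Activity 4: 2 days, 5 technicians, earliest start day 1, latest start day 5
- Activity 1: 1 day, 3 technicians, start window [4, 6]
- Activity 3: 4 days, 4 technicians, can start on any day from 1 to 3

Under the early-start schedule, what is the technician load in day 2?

At early start, day 2 has: Activity 2, Activity 4, Activity 3.
Demand: 4 + 5 + 4 = 13.

13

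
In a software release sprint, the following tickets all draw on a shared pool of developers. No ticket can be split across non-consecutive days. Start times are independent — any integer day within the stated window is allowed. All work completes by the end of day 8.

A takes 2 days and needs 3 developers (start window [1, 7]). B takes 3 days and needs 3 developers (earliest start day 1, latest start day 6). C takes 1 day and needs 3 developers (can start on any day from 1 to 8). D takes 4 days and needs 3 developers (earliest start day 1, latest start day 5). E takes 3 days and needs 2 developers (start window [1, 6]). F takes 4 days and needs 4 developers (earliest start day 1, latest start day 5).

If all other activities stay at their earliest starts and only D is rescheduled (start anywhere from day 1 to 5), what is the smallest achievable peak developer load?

15

D@1: d1:18  d2:15  d3:12  d4:7  d5:0  d6:0  d7:0  d8:0 → peak 18
D@2: d1:15  d2:15  d3:12  d4:7  d5:3  d6:0  d7:0  d8:0 → peak 15
D@3: d1:15  d2:12  d3:12  d4:7  d5:3  d6:3  d7:0  d8:0 → peak 15
D@4: d1:15  d2:12  d3:9  d4:7  d5:3  d6:3  d7:3  d8:0 → peak 15
D@5: d1:15  d2:12  d3:9  d4:4  d5:3  d6:3  d7:3  d8:3 → peak 15
Best is D@2, peak 15.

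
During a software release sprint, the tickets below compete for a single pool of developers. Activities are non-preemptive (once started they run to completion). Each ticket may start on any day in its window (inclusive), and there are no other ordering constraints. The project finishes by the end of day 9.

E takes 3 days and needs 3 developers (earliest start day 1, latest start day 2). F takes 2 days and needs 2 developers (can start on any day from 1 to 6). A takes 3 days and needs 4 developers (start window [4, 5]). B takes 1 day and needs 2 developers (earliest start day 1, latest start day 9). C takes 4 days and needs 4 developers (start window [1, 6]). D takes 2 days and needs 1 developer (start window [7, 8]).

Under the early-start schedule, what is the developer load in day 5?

4

At early start, day 5 has: A.
Demand: 4 = 4.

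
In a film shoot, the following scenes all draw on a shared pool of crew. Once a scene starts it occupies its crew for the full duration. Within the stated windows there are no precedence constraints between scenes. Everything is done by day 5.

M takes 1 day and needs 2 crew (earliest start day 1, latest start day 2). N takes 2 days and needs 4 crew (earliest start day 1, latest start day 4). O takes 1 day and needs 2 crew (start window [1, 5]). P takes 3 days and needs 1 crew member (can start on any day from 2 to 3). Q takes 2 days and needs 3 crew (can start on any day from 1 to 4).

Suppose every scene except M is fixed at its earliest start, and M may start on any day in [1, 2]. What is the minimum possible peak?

10

M@1: d1:11  d2:8  d3:1  d4:1  d5:0 → peak 11
M@2: d1:9  d2:10  d3:1  d4:1  d5:0 → peak 10
Best is M@2, peak 10.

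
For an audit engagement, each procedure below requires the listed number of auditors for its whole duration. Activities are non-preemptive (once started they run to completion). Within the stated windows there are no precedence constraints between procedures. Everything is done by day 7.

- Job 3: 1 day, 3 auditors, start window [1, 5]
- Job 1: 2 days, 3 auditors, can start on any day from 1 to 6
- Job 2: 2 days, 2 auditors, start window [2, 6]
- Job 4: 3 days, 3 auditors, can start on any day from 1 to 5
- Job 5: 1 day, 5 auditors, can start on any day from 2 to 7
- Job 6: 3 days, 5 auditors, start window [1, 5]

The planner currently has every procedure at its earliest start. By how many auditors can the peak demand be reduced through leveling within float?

11

Early-start peak: d1:14  d2:18  d3:10  d4:0  d5:0  d6:0  d7:0 ⇒ 18.
Leveled (Job 3@1, Job 1@2, Job 2@4, Job 4@1, Job 5@4, Job 6@5): d1:6  d2:6  d3:6  d4:7  d5:7  d6:5  d7:5 ⇒ 7.
Reduction 18 − 7 = 11.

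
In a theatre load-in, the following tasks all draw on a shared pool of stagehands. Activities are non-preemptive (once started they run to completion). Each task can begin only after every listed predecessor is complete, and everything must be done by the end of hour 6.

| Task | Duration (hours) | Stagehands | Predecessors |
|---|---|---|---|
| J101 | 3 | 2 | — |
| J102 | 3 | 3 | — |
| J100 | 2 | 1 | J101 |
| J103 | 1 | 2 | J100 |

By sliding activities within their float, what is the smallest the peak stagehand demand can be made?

5

Schedule J101@1, J102@1, J100@4, J103@6: h1:5  h2:5  h3:5  h4:1  h5:1  h6:2 — peak 5.
No arrangement of the 4 feasible schedules does better.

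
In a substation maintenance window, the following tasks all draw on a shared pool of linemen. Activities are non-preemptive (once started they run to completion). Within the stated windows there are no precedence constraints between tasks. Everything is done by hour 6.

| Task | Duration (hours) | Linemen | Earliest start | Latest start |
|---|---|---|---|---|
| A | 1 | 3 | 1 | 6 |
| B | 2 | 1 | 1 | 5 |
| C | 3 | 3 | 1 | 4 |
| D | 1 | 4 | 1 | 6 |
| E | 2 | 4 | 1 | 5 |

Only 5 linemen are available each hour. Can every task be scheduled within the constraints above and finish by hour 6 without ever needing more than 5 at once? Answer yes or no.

no

The minimum achievable peak is 6; 5 < 6, so no feasible schedule stays within the cap.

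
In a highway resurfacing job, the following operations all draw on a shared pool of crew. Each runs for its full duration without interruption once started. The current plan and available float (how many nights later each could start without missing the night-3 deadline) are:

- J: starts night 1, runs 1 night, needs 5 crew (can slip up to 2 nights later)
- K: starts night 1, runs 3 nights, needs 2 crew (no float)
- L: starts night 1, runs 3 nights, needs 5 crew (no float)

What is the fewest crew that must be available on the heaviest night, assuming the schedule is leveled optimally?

12

Schedule J@1, K@1, L@1: n1:12  n2:7  n3:7 — peak 12.
No arrangement of the 3 feasible schedules does better.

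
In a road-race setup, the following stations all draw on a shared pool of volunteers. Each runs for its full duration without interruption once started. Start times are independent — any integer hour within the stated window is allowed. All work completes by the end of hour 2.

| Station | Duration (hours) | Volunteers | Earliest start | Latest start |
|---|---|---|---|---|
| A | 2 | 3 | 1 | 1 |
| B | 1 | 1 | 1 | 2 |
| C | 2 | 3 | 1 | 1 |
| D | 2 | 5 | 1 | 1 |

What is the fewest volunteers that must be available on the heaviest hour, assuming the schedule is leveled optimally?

Schedule A@1, B@1, C@1, D@1: h1:12  h2:11 — peak 12.
Total volunteer-hours = 23 over 2 hours ⇒ peak ≥ ⌈23/2⌉ = 12, so 12 is optimal.

12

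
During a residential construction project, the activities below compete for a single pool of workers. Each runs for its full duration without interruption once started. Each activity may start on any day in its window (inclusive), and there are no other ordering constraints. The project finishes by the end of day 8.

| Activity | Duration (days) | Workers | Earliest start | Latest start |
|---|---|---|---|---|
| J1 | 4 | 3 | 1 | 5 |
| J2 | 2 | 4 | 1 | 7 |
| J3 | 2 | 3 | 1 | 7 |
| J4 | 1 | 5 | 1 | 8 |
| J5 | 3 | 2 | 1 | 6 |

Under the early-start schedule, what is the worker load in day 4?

3

At early start, day 4 has: J1.
Demand: 3 = 3.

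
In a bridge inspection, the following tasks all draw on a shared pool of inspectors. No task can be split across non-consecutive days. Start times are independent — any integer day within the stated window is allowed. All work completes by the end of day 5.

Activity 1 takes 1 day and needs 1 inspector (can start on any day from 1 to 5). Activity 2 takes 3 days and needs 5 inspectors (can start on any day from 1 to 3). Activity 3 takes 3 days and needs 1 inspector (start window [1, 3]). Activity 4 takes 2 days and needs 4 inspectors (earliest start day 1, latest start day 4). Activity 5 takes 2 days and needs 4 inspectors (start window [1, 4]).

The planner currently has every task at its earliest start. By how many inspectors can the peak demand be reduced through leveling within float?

7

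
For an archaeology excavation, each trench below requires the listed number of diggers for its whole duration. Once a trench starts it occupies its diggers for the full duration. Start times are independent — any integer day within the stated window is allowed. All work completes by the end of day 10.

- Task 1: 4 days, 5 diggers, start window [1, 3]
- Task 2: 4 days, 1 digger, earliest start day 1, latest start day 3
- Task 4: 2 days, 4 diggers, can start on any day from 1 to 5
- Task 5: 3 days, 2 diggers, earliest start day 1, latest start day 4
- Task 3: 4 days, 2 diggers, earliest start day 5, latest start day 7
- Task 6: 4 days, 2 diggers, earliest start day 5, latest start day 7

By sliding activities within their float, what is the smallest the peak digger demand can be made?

Early-start (Task 1@1, Task 2@1, Task 4@1, Task 5@1, Task 3@5, Task 6@5) gives peak 12: d1:12  d2:12  d3:8  d4:6  d5:4  d6:4  d7:4  d8:4  d9:0  d10:0.
Shift Task 4→5.
Schedule Task 1@1, Task 2@1, Task 4@5, Task 5@1, Task 3@5, Task 6@5: d1:8  d2:8  d3:8  d4:6  d5:8  d6:8  d7:4  d8:4  d9:0  d10:0 — peak 8.

8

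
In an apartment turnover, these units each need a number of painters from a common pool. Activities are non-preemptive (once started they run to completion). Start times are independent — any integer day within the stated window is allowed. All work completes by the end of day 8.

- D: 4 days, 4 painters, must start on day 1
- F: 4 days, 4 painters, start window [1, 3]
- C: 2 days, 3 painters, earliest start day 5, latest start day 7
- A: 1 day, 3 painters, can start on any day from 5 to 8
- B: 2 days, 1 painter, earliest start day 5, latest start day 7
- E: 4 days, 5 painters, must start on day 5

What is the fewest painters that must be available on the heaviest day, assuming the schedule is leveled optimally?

Early-start (D@1, F@1, C@5, A@5, B@5, E@5) gives peak 12: d1:8  d2:8  d3:8  d4:8  d5:12  d6:9  d7:5  d8:5.
Shift A→7.
Schedule D@1, F@1, C@5, A@7, B@5, E@5: d1:8  d2:8  d3:8  d4:8  d5:9  d6:9  d7:8  d8:5 — peak 9.

9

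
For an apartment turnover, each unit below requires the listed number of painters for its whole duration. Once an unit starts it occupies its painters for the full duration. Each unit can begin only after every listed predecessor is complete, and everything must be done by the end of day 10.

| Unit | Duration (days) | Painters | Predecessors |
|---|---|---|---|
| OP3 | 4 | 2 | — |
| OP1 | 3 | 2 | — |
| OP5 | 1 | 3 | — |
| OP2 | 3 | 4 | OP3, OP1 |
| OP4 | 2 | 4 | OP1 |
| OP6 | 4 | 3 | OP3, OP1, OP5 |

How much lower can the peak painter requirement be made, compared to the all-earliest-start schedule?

4

Early-start peak: d1:7  d2:4  d3:4  d4:6  d5:11  d6:7  d7:7  d8:3  d9:0  d10:0 ⇒ 11.
Leveled (OP3@1, OP1@1, OP5@1, OP2@5, OP4@8, OP6@5): d1:7  d2:4  d3:4  d4:2  d5:7  d6:7  d7:7  d8:7  d9:4  d10:0 ⇒ 7.
Reduction 11 − 7 = 4.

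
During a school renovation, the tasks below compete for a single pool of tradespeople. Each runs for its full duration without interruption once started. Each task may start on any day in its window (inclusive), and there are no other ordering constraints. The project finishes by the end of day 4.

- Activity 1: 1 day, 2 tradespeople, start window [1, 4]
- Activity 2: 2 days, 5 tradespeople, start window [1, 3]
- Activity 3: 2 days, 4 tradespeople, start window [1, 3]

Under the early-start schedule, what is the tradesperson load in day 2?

9

At early start, day 2 has: Activity 2, Activity 3.
Demand: 5 + 4 = 9.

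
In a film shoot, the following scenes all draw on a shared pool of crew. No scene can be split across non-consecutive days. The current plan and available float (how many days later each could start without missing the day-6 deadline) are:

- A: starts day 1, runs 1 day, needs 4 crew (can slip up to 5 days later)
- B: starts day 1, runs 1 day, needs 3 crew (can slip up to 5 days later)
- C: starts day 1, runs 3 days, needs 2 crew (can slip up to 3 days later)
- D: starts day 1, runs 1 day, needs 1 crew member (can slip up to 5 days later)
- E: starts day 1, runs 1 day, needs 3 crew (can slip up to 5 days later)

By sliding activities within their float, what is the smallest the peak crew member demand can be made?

4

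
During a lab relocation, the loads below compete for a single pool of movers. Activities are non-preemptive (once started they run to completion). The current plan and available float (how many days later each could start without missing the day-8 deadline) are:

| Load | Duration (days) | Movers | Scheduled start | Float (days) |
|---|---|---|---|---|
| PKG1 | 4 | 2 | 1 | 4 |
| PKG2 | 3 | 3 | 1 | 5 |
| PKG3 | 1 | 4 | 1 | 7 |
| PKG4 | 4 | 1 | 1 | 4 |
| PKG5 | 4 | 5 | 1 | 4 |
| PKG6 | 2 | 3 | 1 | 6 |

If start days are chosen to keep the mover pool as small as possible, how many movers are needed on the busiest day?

Early-start (PKG1@1, PKG2@1, PKG3@1, PKG4@1, PKG5@1, PKG6@1) gives peak 18: d1:18  d2:14  d3:11  d4:8  d5:0  d6:0  d7:0  d8:0.
Shift PKG2→5, PKG3→8, PKG4→5, PKG6→5.
Schedule PKG1@1, PKG2@5, PKG3@8, PKG4@5, PKG5@1, PKG6@5: d1:7  d2:7  d3:7  d4:7  d5:7  d6:7  d7:4  d8:5 — peak 7.
Total mover-days = 51 over 8 days ⇒ peak ≥ ⌈51/8⌉ = 7, so 7 is optimal.

7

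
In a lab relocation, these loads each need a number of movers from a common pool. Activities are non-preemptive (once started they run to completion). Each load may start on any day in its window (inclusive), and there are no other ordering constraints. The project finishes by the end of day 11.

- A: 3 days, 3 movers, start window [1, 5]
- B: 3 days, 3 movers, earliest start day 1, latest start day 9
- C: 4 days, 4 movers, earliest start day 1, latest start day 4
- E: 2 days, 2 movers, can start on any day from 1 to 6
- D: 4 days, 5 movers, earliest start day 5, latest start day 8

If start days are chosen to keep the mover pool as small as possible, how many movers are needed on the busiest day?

6

Early-start (A@1, B@1, C@1, E@1, D@5) gives peak 12: d1:12  d2:12  d3:10  d4:4  d5:5  d6:5  d7:5  d8:5  d9:0  d10:0  d11:0.
Shift C→4, E→4, D→8.
Schedule A@1, B@1, C@4, E@4, D@8: d1:6  d2:6  d3:6  d4:6  d5:6  d6:4  d7:4  d8:5  d9:5  d10:5  d11:5 — peak 6.
Total mover-days = 58 over 11 days ⇒ peak ≥ ⌈58/11⌉ = 6, so 6 is optimal.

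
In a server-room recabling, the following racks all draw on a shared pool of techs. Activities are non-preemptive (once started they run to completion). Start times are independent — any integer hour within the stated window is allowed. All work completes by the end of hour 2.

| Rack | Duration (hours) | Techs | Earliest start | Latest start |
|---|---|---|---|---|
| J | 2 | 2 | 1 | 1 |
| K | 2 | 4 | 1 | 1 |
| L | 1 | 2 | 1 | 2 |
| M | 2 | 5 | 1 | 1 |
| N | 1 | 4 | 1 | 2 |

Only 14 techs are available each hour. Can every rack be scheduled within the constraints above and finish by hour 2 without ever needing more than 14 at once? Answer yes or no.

no

The minimum achievable peak is 15; 14 < 15, so no feasible schedule stays within the cap.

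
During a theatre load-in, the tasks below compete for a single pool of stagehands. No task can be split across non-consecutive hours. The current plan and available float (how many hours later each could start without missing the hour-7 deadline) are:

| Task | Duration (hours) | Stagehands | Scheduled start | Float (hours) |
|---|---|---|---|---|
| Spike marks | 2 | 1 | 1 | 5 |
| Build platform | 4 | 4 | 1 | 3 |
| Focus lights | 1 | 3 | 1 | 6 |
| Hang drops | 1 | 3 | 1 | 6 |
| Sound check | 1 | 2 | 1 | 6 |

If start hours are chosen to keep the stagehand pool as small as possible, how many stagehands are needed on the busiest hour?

Early-start (Spike marks@1, Build platform@1, Focus lights@1, Hang drops@1, Sound check@1) gives peak 13: h1:13  h2:5  h3:4  h4:4  h5:0  h6:0  h7:0.
Shift Build platform→3, Hang drops→2, Sound check→7.
Schedule Spike marks@1, Build platform@3, Focus lights@1, Hang drops@2, Sound check@7: h1:4  h2:4  h3:4  h4:4  h5:4  h6:4  h7:2 — peak 4.
Total stagehand-hours = 26 over 7 hours ⇒ peak ≥ ⌈26/7⌉ = 4, so 4 is optimal.

4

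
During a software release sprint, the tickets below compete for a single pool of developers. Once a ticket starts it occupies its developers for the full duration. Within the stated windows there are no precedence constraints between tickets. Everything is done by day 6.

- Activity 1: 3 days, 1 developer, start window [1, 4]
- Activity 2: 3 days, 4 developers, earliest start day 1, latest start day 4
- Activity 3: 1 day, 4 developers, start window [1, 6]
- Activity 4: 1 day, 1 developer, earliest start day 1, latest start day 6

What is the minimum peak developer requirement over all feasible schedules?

5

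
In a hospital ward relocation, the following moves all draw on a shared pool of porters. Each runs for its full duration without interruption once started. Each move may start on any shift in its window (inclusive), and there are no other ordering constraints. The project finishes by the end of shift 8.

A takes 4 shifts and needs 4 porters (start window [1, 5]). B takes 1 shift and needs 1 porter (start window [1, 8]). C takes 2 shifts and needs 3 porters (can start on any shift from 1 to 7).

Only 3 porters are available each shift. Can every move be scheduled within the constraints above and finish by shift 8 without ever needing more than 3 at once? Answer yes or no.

The minimum achievable peak is 4; 3 < 4, so no feasible schedule stays within the cap.

no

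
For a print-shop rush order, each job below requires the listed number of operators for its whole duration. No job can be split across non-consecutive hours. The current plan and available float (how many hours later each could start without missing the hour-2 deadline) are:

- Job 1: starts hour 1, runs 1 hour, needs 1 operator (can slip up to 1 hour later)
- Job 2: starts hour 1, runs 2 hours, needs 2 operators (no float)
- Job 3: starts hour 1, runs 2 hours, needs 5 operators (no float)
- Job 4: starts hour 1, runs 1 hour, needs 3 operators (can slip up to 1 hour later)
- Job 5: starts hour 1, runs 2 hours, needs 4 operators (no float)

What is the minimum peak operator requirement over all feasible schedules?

14

Early-start (Job 1@1, Job 2@1, Job 3@1, Job 4@1, Job 5@1) gives peak 15: h1:15  h2:11.
Shift Job 4→2.
Schedule Job 1@1, Job 2@1, Job 3@1, Job 4@2, Job 5@1: h1:12  h2:14 — peak 14.
No arrangement of the 4 feasible schedules does better.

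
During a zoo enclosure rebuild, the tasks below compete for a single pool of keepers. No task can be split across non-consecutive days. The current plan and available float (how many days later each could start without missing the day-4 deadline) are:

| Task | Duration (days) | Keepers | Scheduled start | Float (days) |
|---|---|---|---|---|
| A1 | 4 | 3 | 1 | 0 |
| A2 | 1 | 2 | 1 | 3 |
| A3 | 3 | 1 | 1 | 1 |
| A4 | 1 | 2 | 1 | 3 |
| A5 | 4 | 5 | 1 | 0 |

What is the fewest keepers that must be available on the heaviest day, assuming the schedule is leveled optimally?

11

Early-start (A1@1, A2@1, A3@1, A4@1, A5@1) gives peak 13: d1:13  d2:9  d3:9  d4:8.
Shift A4→2.
Schedule A1@1, A2@1, A3@1, A4@2, A5@1: d1:11  d2:11  d3:9  d4:8 — peak 11.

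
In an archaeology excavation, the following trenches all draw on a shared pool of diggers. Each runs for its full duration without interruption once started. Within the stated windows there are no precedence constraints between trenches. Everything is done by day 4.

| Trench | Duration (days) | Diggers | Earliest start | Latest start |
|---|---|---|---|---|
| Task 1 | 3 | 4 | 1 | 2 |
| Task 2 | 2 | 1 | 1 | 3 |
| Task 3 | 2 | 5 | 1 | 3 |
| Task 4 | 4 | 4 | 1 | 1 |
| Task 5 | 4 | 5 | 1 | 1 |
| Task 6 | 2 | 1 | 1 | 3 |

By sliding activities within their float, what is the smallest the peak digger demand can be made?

18

Early-start (Task 1@1, Task 2@1, Task 3@1, Task 4@1, Task 5@1, Task 6@1) gives peak 20: d1:20  d2:20  d3:13  d4:9.
Shift Task 3→3.
Schedule Task 1@1, Task 2@1, Task 3@3, Task 4@1, Task 5@1, Task 6@1: d1:15  d2:15  d3:18  d4:14 — peak 18.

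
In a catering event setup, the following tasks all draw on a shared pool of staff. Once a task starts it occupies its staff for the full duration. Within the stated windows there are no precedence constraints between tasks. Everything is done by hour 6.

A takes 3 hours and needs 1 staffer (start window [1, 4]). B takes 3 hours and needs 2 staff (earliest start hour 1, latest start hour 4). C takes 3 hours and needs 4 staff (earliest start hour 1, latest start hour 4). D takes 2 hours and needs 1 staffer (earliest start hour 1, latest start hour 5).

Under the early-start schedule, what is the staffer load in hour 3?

7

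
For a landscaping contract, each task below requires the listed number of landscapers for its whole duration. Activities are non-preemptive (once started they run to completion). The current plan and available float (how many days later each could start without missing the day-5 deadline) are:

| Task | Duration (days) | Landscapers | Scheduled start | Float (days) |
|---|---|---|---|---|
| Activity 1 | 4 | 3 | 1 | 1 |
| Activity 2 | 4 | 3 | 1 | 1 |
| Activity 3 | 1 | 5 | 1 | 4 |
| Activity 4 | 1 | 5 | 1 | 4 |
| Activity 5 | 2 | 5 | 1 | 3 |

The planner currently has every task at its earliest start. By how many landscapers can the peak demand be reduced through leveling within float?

Early-start peak: d1:21  d2:11  d3:6  d4:6  d5:0 ⇒ 21.
Leveled (Activity 1@1, Activity 2@1, Activity 3@1, Activity 4@2, Activity 5@3): d1:11  d2:11  d3:11  d4:11  d5:0 ⇒ 11.
Reduction 21 − 11 = 10.

10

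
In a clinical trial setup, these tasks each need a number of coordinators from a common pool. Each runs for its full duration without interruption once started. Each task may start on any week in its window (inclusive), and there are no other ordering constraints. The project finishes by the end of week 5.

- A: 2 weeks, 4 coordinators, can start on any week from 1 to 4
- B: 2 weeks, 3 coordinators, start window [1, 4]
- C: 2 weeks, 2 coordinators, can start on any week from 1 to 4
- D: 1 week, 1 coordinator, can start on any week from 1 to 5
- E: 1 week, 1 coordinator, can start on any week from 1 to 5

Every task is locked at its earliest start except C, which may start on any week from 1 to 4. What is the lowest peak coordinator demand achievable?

9

C@1: w1:11  w2:9  w3:0  w4:0  w5:0 → peak 11
C@2: w1:9  w2:9  w3:2  w4:0  w5:0 → peak 9
C@3: w1:9  w2:7  w3:2  w4:2  w5:0 → peak 9
C@4: w1:9  w2:7  w3:0  w4:2  w5:2 → peak 9
Best is C@2, peak 9.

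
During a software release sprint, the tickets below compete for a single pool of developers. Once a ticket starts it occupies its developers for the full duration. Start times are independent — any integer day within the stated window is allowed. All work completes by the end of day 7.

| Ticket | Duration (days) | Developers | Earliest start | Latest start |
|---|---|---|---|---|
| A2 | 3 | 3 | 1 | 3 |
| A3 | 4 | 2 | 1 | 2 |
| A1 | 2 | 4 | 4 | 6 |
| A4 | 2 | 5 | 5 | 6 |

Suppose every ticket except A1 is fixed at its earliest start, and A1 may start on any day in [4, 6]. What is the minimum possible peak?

9

A1@4: d1:5  d2:5  d3:5  d4:6  d5:9  d6:5  d7:0 → peak 9
A1@5: d1:5  d2:5  d3:5  d4:2  d5:9  d6:9  d7:0 → peak 9
A1@6: d1:5  d2:5  d3:5  d4:2  d5:5  d6:9  d7:4 → peak 9
Best is A1@4, peak 9.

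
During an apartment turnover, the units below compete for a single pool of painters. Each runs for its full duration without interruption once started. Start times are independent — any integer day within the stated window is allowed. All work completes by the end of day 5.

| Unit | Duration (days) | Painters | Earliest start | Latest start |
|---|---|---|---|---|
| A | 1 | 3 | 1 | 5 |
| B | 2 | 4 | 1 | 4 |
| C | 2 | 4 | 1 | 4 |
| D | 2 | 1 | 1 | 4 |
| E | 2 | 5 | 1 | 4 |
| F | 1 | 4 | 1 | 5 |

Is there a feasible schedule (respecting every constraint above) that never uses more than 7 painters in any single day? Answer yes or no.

The minimum achievable peak is 8; 7 < 8, so no feasible schedule stays within the cap.

no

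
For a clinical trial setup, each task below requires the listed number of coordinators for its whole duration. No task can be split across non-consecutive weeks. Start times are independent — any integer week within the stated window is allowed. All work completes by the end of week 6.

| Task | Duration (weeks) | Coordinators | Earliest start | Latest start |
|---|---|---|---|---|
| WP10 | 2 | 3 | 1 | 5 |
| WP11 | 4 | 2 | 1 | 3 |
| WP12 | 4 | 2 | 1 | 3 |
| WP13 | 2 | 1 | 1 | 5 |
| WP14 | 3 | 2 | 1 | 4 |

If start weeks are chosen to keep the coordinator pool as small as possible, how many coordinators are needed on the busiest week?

6

Early-start (WP10@1, WP11@1, WP12@1, WP13@1, WP14@1) gives peak 10: w1:10  w2:10  w3:6  w4:4  w5:0  w6:0.
Shift WP12→3, WP14→3.
Schedule WP10@1, WP11@1, WP12@3, WP13@1, WP14@3: w1:6  w2:6  w3:6  w4:6  w5:4  w6:2 — peak 6.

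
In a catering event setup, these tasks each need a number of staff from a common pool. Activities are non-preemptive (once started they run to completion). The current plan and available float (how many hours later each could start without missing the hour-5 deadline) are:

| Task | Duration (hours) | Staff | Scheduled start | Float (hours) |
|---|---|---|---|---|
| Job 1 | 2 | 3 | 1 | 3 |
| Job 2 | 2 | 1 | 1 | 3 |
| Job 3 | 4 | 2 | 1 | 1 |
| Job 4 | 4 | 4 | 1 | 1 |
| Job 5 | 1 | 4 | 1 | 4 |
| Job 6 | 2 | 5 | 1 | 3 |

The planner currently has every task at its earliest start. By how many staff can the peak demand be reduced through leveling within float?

8

Early-start peak: h1:19  h2:15  h3:6  h4:6  h5:0 ⇒ 19.
Leveled (Job 1@1, Job 2@1, Job 3@1, Job 4@1, Job 5@3, Job 6@4): h1:10  h2:10  h3:10  h4:11  h5:5 ⇒ 11.
Reduction 19 − 11 = 8.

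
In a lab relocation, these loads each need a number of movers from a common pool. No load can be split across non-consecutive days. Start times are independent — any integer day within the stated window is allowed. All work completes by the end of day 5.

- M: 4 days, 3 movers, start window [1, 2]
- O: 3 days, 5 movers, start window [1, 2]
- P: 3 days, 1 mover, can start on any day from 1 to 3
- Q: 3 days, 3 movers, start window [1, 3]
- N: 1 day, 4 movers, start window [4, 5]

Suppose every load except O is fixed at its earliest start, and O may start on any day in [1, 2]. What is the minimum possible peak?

O@1: d1:12  d2:12  d3:12  d4:7  d5:0 → peak 12
O@2: d1:7  d2:12  d3:12  d4:12  d5:0 → peak 12
Best is O@1, peak 12.

12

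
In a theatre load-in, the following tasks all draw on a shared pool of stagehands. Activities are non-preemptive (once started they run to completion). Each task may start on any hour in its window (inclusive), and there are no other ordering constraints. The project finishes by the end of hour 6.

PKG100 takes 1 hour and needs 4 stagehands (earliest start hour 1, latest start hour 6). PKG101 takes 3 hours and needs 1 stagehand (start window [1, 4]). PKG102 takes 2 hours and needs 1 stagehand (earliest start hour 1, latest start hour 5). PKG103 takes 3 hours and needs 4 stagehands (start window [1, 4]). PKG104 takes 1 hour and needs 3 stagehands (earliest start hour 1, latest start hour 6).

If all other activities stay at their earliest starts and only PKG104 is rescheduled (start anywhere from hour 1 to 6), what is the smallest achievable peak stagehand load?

10

PKG104@1: h1:13  h2:6  h3:5  h4:0  h5:0  h6:0 → peak 13
PKG104@2: h1:10  h2:9  h3:5  h4:0  h5:0  h6:0 → peak 10
PKG104@3: h1:10  h2:6  h3:8  h4:0  h5:0  h6:0 → peak 10
PKG104@4: h1:10  h2:6  h3:5  h4:3  h5:0  h6:0 → peak 10
PKG104@5: h1:10  h2:6  h3:5  h4:0  h5:3  h6:0 → peak 10
PKG104@6: h1:10  h2:6  h3:5  h4:0  h5:0  h6:3 → peak 10
Best is PKG104@2, peak 10.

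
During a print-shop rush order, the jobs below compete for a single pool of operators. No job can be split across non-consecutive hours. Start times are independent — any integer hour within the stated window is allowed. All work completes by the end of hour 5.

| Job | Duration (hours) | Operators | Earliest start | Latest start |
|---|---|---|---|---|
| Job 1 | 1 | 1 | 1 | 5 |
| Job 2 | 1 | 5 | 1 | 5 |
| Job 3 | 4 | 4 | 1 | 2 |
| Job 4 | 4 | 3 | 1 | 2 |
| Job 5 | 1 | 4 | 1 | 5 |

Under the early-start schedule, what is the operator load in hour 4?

At early start, hour 4 has: Job 3, Job 4.
Demand: 4 + 3 = 7.

7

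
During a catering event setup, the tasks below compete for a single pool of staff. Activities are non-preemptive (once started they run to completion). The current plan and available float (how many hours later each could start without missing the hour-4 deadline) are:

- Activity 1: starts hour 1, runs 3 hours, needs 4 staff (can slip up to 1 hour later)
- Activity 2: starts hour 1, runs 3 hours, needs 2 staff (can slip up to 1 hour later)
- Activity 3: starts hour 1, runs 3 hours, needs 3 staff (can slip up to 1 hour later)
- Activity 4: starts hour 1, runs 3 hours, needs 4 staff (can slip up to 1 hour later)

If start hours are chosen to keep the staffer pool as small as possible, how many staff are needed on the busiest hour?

13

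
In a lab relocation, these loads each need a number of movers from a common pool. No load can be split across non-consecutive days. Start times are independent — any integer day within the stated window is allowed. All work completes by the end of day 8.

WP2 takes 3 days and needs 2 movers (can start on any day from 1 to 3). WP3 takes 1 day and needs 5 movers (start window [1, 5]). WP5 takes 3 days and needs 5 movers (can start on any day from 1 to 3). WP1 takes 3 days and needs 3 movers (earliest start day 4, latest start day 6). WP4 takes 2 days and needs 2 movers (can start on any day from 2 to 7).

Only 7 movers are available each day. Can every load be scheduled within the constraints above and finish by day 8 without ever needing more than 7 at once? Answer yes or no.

yes

Schedule WP2@1, WP3@1, WP5@2, WP1@5, WP4@4: d1:7  d2:7  d3:7  d4:7  d5:5  d6:3  d7:3  d8:0 — peak 7 ≤ 7.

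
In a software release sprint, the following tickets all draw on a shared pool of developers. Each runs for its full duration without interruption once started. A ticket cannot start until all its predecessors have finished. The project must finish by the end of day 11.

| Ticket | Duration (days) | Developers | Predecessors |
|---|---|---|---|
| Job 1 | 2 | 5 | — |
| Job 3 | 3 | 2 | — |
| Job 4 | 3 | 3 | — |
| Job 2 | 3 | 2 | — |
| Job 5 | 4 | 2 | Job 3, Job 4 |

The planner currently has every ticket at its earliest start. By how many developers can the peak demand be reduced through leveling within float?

Early-start peak: d1:12  d2:12  d3:7  d4:2  d5:2  d6:2  d7:2  d8:0  d9:0  d10:0  d11:0 ⇒ 12.
Leveled (Job 1@1, Job 3@3, Job 4@3, Job 2@6, Job 5@6): d1:5  d2:5  d3:5  d4:5  d5:5  d6:4  d7:4  d8:4  d9:2  d10:0  d11:0 ⇒ 5.
Reduction 12 − 5 = 7.

7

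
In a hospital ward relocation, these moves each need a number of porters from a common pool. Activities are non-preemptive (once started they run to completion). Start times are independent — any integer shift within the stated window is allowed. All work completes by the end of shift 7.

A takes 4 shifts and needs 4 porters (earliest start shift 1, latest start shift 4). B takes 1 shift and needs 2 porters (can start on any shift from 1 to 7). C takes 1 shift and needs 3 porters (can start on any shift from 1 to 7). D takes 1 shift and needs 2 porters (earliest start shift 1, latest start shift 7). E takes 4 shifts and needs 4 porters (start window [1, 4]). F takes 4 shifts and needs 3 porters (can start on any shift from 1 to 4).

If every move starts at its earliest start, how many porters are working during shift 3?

At early start, shift 3 has: A, E, F.
Demand: 4 + 4 + 3 = 11.

11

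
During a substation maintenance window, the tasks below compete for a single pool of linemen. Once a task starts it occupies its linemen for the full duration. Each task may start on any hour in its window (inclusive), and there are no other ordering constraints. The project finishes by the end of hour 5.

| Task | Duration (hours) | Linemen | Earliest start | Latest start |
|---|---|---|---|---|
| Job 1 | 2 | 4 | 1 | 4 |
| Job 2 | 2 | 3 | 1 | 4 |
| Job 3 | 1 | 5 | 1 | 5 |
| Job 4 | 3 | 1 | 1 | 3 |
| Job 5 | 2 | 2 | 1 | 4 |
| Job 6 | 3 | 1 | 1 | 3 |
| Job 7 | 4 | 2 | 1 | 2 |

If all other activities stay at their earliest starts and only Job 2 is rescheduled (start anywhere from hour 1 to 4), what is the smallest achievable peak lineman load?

15

Job 2@1: h1:18  h2:13  h3:4  h4:2  h5:0 → peak 18
Job 2@2: h1:15  h2:13  h3:7  h4:2  h5:0 → peak 15
Job 2@3: h1:15  h2:10  h3:7  h4:5  h5:0 → peak 15
Job 2@4: h1:15  h2:10  h3:4  h4:5  h5:3 → peak 15
Best is Job 2@2, peak 15.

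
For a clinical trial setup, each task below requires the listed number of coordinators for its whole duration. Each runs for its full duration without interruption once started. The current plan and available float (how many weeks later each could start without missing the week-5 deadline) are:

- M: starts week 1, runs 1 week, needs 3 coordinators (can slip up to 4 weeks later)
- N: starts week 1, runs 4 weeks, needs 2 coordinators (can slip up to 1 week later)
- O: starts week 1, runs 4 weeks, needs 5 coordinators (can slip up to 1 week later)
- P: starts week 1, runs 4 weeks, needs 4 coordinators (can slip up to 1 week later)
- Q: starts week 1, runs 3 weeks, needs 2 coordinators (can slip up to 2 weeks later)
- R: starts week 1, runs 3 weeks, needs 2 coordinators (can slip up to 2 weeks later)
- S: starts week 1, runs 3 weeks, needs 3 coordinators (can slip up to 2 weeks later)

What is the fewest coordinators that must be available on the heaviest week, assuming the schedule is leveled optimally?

18

Early-start (M@1, N@1, O@1, P@1, Q@1, R@1, S@1) gives peak 21: w1:21  w2:18  w3:18  w4:11  w5:0.
Shift S→2.
Schedule M@1, N@1, O@1, P@1, Q@1, R@1, S@2: w1:18  w2:18  w3:18  w4:14  w5:0 — peak 18.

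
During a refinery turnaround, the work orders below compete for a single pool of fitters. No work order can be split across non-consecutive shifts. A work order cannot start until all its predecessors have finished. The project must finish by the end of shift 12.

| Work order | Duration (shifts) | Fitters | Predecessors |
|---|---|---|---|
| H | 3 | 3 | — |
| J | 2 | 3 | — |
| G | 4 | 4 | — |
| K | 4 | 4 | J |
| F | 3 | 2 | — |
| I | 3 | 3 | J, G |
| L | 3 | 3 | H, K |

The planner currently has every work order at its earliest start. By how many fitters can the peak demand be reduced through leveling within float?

6

Early-start peak: s1:12  s2:12  s3:13  s4:8  s5:7  s6:7  s7:6  s8:3  s9:3  s10:0  s11:0  s12:0 ⇒ 13.
Leveled (H@1, J@4, G@1, K@6, F@5, I@8, L@10): s1:7  s2:7  s3:7  s4:7  s5:5  s6:6  s7:6  s8:7  s9:7  s10:6  s11:3  s12:3 ⇒ 7.
Reduction 13 − 7 = 6.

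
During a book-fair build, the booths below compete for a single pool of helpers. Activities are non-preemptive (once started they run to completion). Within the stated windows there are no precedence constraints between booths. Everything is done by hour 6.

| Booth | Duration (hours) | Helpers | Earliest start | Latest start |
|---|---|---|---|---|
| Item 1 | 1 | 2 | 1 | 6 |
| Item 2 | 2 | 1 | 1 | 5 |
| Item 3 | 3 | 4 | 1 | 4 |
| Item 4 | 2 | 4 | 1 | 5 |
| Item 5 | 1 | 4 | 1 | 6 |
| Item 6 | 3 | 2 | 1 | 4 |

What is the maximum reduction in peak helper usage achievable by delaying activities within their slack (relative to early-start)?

Early-start peak: h1:17  h2:11  h3:6  h4:0  h5:0  h6:0 ⇒ 17.
Leveled (Item 1@1, Item 2@2, Item 3@1, Item 4@4, Item 5@6, Item 6@4): h1:6  h2:5  h3:5  h4:6  h5:6  h6:6 ⇒ 6.
Reduction 17 − 6 = 11.

11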